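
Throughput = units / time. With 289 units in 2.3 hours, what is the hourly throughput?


Throughput = units / time
= 289 / 2.3
= 125.7 units/hour


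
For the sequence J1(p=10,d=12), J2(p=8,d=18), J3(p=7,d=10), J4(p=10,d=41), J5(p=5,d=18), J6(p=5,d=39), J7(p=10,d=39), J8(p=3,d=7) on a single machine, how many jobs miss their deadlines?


Completion vs due date:
  J1: C=10, d=12 → on time
  J2: C=18, d=18 → on time
  J3: C=25, d=10 → TARDY
  J4: C=35, d=41 → on time
  J5: C=40, d=18 → TARDY
  J6: C=45, d=39 → TARDY
  J7: C=55, d=39 → TARDY
  J8: C=58, d=7 → TARDY
Tardy jobs: J3, J5, J6, J7, J8
Count = 5


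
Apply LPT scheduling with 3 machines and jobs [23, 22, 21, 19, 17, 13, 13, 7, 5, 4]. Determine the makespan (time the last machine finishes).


Jobs (LPT sorted): [23, 22, 21, 19, 17, 13, 13, 7, 5, 4]
Machines: 3
  J=23 → Machine 1 (load: 0+23=23)
  J=22 → Machine 2 (load: 0+22=22)
  J=21 → Machine 3 (load: 0+21=21)
  J=19 → Machine 3 (load: 21+19=40)
  J=17 → Machine 2 (load: 22+17=39)
  J=13 → Machine 1 (load: 23+13=36)
  J=13 → Machine 1 (load: 36+13=49)
  J=7 → Machine 2 (load: 39+7=46)
  J=5 → Machine 3 (load: 40+5=45)
  J=4 → Machine 3 (load: 45+4=49)
Machine loads: [49, 46, 49]
Makespan = max = 49 time units


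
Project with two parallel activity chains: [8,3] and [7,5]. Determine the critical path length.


Path A: 8 + 3 = 11
Path B: 7 + 5 = 12
Critical path = longest = max(11, 12)
= 12 (Path B)


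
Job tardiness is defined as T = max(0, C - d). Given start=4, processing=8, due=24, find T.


Completion = start + processing = 4 + 8 = 12
Tardiness = max(0, C - d) = max(0, 12 - 24)
= max(0, -12)
= 0


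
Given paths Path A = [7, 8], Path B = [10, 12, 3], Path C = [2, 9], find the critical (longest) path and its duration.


Path A: 7 + 8 = 15
Path B: 10 + 12 + 3 = 25
Path C: 2 + 9 = 11
Critical path = longest = max(15, 25, 11)
= 25 (Path B)


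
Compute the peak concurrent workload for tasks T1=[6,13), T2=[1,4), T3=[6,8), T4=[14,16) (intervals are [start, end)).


Check each time point for overlaps:
  t=6: 2 tasks active (T1, T3)
Max concurrent = 2


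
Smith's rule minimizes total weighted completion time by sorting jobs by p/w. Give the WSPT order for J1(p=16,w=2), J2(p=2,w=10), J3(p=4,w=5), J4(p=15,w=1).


WSPT (Smith's rule): sort by p/w ascending
  J2: p/w = 2/10 = 0.200
  J3: p/w = 4/5 = 0.800
  J1: p/w = 16/2 = 8.000
  J4: p/w = 15/1 = 15.000
Order: J2 → J3 → J1 → J4


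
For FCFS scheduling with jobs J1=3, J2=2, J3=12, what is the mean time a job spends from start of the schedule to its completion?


Completion times:
  J1: completes at 3
  J2: completes at 5
  J3: completes at 17
Sum = 25
Average = 25/3
= 8.33


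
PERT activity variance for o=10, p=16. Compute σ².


σ² = ((p - o) / 6)² = (p - o)² / 36
= (16 - 10)² / 36
= 6² / 36
= 36 / 36
= 1.0000


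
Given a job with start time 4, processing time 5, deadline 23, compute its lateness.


Completion = 4 + 5 = 9
Lateness = C - d = 9 - 23
= -14


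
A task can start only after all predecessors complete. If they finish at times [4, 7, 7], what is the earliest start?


ES = max of all predecessor completion times
Predecessors: [4, 7, 7]
ES = max(4, 7, 7)
= 7


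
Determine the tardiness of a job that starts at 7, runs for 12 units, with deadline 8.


Completion = start + processing = 7 + 12 = 19
Tardiness = max(0, C - d) = max(0, 19 - 8)
= max(0, 11)
= 11


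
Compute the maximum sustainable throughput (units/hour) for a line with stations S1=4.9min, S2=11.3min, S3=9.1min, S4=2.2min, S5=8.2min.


Bottleneck = longest station time
Station times: [4.9, 11.3, 9.1, 2.2, 8.2]
Max = 11.3 min
Rate = 60 / 11.3
= 5.31 units/hour (bottleneck: 11.3min)


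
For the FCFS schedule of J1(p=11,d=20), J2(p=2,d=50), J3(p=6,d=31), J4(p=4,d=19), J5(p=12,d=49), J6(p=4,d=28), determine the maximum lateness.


Lateness per job (L = C - d):
  J1: C=11, d=20, L=-9
  J2: C=13, d=50, L=-37
  J3: C=19, d=31, L=-12
  J4: C=23, d=19, L=4
  J5: C=35, d=49, L=-14
  J6: C=39, d=28, L=11
Lmax = max(-9, -37, -12, 4, -14, 11)
= 11


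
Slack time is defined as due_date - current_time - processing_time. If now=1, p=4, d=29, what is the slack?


Slack = due - current_time - processing
= 29 - 1 - 4
= 24


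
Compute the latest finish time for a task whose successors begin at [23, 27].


LF = min of all successor start times
Successors start at: [23, 27]
LF = min(23, 27)
= 23


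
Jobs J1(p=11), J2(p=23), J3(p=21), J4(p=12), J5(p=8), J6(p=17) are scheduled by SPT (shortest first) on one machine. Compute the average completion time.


SPT order: J5 → J1 → J4 → J6 → J3 → J2
Completion times:
  J5: C=8
  J1: C=19
  J4: C=31
  J6: C=48
  J3: C=69
  J2: C=92
Sum = 267, n = 6
Mean flow = 267/6
= 44.50


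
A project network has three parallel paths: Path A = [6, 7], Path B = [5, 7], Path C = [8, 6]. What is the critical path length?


Path A: 6 + 7 = 13
Path B: 5 + 7 = 12
Path C: 8 + 6 = 14
Critical path = longest = max(13, 12, 14)
= 14 (Path C)


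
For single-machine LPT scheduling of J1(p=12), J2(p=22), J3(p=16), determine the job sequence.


LPT: sort by longest processing time first
  J2: p=22
  J3: p=16
  J1: p=12
Order: J2 → J3 → J1


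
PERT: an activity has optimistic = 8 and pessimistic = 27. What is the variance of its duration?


σ² = ((p - o) / 6)² = (p - o)² / 36
= (27 - 8)² / 36
= 19² / 36
= 361 / 36
= 10.0278


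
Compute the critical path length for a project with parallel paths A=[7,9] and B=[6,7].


Path A: 7 + 9 = 16
Path B: 6 + 7 = 13
Critical path = longest = max(16, 13)
= 16 (Path A)


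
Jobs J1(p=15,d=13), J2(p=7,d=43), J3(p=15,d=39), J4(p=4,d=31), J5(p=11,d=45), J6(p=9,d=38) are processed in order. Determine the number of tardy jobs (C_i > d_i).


Completion vs due date:
  J1: C=15, d=13 → TARDY
  J2: C=22, d=43 → on time
  J3: C=37, d=39 → on time
  J4: C=41, d=31 → TARDY
  J5: C=52, d=45 → TARDY
  J6: C=61, d=38 → TARDY
Tardy jobs: J1, J4, J5, J6
Count = 4


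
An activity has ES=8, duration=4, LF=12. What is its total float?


EF = ES + duration = 8 + 4 = 12
LS = LF - duration = 12 - 4 = 8
Total Float = LF - EF = 12 - 12
(or LS - ES = 8 - 8)
= 0


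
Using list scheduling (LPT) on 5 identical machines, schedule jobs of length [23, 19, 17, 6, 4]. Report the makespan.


Jobs (LPT sorted): [23, 19, 17, 6, 4]
Machines: 5
  J=23 → Machine 1 (load: 0+23=23)
  J=19 → Machine 2 (load: 0+19=19)
  J=17 → Machine 3 (load: 0+17=17)
  J=6 → Machine 4 (load: 0+6=6)
  J=4 → Machine 5 (load: 0+4=4)
Machine loads: [23, 19, 17, 6, 4]
Makespan = max = 23 time units


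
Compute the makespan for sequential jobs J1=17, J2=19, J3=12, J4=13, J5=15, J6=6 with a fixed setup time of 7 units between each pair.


Makespan = Σ processing + (n-1) × setup
= (17 + 19 + 12 + 13 + 15 + 6) + (6-1)×7
= 82 + 35
= 117 time units


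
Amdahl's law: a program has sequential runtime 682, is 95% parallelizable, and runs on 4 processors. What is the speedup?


Amdahl's law: T_p = T × ((1-p) + p/N)
= 682 × ((1-0.95) + 0.95/4)
= 682 × (0.05 + 0.2375)
= 682 × 0.2875
= 196.08
Speedup = 682/196.08
= 3.48×


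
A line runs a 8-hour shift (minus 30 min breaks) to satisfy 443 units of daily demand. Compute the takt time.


Available = 8×60 - 30 = 450 min
Takt time = 450 / 443
= 1.02 min/unit


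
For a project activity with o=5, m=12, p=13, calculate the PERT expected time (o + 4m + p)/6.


te = (o + 4m + p) / 6
= (5 + 4×12 + 13) / 6
= (5 + 48 + 13) / 6
= 66 / 6
= 11.00


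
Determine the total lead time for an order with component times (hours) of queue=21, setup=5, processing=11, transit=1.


Lead time = queue + setup + processing + transit
= 21 + 5 + 11 + 1
= 38 hours


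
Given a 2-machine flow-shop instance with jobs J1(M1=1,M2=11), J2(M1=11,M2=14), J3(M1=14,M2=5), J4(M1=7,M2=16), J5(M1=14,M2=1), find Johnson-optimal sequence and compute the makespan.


Johnson's rule:
Group 1 (M1≤M2, sort by M1): ['J1', 'J4', 'J2']
Group 2 (M1>M2, sort desc M2): ['J3', 'J5']
Sequence: J1 → J4 → J2 → J3 → J5
Makespan calculation:
  J1: M1 done=1, M2 done=12
  J4: M1 done=8, M2 done=28
  J2: M1 done=19, M2 done=42
  J3: M1 done=33, M2 done=47
  J5: M1 done=47, M2 done=48
= Sequence: J1 → J4 → J2 → J3 → J5, Makespan: 48


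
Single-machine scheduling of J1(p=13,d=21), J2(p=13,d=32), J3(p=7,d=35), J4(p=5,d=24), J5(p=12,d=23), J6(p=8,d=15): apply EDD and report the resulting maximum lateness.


EDD order: J6 → J1 → J5 → J4 → J2 → J3
Completion and lateness:
  J6: C=8, d=15, L=8-15=-7
  J1: C=21, d=21, L=21-21=0
  J5: C=33, d=23, L=33-23=10
  J4: C=38, d=24, L=38-24=14
  J2: C=51, d=32, L=51-32=19
  J3: C=58, d=35, L=58-35=23
Lmax = max(-7, 0, 10, 14, 19, 23)
= 23


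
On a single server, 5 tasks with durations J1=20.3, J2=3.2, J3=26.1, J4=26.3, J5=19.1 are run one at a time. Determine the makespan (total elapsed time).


Sequential makespan: sum all processing times
= 20.3 + 3.2 + 26.1 + 26.3 + 19.1
= 95.0 time units


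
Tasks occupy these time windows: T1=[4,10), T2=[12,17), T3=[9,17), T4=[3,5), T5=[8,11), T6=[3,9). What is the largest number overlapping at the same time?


Check each time point for overlaps:
  t=4: 3 tasks active (T1, T4, T6)
Max concurrent = 3


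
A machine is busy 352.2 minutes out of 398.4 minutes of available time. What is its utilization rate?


Utilization = busy / total × 100
= 352.2 / 398.4 × 100
= 88.4%


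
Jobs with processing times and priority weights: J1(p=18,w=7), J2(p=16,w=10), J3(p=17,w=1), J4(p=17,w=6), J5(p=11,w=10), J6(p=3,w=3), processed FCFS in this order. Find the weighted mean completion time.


Completion times:
  J1: C=18, w×C=7×18=126
  J2: C=34, w×C=10×34=340
  J3: C=51, w×C=1×51=51
  J4: C=68, w×C=6×68=408
  J5: C=79, w×C=10×79=790
  J6: C=82, w×C=3×82=246
Sum w×C = 1961
Sum w = 37
Weighted avg = 1961/37
= 53.00


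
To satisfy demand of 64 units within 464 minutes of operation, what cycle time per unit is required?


Cycle time = available time / demand
= 464 / 64
= 7.25 min/unit


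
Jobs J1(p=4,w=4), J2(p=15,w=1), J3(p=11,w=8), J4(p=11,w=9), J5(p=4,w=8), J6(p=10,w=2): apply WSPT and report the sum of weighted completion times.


WSPT order (by p/w): J5 → J1 → J4 → J3 → J6 → J2
  J5: C=4, w·C=8×4=32
  J1: C=8, w·C=4×8=32
  J4: C=19, w·C=9×19=171
  J3: C=30, w·C=8×30=240
  J6: C=40, w·C=2×40=80
  J2: C=55, w·C=1×55=55
Σ w·C = 610
= 610


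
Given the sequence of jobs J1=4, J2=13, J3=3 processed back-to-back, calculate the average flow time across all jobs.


Completion times:
  J1: completes at 4
  J2: completes at 17
  J3: completes at 20
Sum = 41
Average = 41/3
= 13.67


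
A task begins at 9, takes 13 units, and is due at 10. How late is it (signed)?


Completion = 9 + 13 = 22
Lateness = C - d = 22 - 10
= 12


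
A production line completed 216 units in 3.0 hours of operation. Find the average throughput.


Throughput = units / time
= 216 / 3.0
= 72.0 units/hour


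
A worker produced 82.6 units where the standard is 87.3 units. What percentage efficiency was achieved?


Efficiency = (actual / standard) × 100
= (82.6 / 87.3) × 100
= 94.6%


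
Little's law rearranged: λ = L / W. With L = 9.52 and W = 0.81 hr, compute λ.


Little's law: L = λW → λ = L / W
= 9.52 / 0.81
= 11.75 per hour


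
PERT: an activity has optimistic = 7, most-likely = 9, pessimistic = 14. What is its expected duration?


te = (o + 4m + p) / 6
= (7 + 4×9 + 14) / 6
= (7 + 36 + 14) / 6
= 57 / 6
= 9.50


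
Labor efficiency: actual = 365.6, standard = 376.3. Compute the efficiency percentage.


Efficiency = (actual / standard) × 100
= (365.6 / 376.3) × 100
= 97.2%


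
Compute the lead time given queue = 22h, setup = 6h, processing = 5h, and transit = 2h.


Lead time = queue + setup + processing + transit
= 22 + 6 + 5 + 2
= 35 hours


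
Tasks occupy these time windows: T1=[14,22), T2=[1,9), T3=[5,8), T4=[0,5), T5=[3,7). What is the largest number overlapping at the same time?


Check each time point for overlaps:
  t=3: 3 tasks active (T2, T4, T5)
Max concurrent = 3


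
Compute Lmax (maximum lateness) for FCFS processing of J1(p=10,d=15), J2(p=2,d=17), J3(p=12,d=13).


Lateness per job (L = C - d):
  J1: C=10, d=15, L=-5
  J2: C=12, d=17, L=-5
  J3: C=24, d=13, L=11
Lmax = max(-5, -5, 11)
= 11


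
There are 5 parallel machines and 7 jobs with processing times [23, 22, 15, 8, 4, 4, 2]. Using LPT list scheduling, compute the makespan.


Jobs (LPT sorted): [23, 22, 15, 8, 4, 4, 2]
Machines: 5
  J=23 → Machine 1 (load: 0+23=23)
  J=22 → Machine 2 (load: 0+22=22)
  J=15 → Machine 3 (load: 0+15=15)
  J=8 → Machine 4 (load: 0+8=8)
  J=4 → Machine 5 (load: 0+4=4)
  J=4 → Machine 5 (load: 4+4=8)
  J=2 → Machine 4 (load: 8+2=10)
Machine loads: [23, 22, 15, 10, 8]
Makespan = max = 23 time units


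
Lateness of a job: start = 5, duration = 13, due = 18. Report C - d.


Completion = 5 + 13 = 18
Lateness = C - d = 18 - 18
= 0


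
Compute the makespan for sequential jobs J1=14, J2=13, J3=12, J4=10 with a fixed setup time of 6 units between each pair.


Makespan = Σ processing + (n-1) × setup
= (14 + 13 + 12 + 10) + (4-1)×6
= 49 + 18
= 67 time units


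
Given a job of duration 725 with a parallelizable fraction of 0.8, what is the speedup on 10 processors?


Amdahl's law: T_p = T × ((1-p) + p/N)
= 725 × ((1-0.8) + 0.8/10)
= 725 × (0.20 + 0.0800)
= 725 × 0.2800
= 203.00
Speedup = 725/203.00
= 3.57×


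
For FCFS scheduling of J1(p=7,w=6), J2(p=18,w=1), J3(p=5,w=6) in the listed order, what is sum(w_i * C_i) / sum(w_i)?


Completion times:
  J1: C=7, w×C=6×7=42
  J2: C=25, w×C=1×25=25
  J3: C=30, w×C=6×30=180
Sum w×C = 247
Sum w = 13
Weighted avg = 247/13
= 19.00


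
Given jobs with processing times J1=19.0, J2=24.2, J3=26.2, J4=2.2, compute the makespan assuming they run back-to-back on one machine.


Sequential makespan: sum all processing times
= 19.0 + 24.2 + 26.2 + 2.2
= 71.6 time units


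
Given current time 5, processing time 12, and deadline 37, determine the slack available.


Slack = due - current_time - processing
= 37 - 5 - 12
= 20


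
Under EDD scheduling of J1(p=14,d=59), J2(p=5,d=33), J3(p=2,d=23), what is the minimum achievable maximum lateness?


EDD order: J3 → J2 → J1
Completion and lateness:
  J3: C=2, d=23, L=2-23=-21
  J2: C=7, d=33, L=7-33=-26
  J1: C=21, d=59, L=21-59=-38
Lmax = max(-21, -26, -38)
= -21


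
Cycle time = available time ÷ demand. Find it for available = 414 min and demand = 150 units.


Cycle time = available time / demand
= 414 / 150
= 2.76 min/unit


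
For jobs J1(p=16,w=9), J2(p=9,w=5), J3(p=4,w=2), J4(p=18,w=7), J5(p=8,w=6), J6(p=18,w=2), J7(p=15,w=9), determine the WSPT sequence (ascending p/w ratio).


WSPT (Smith's rule): sort by p/w ascending
  J5: p/w = 8/6 = 1.333
  J7: p/w = 15/9 = 1.667
  J1: p/w = 16/9 = 1.778
  J2: p/w = 9/5 = 1.800
  J3: p/w = 4/2 = 2.000
  J4: p/w = 18/7 = 2.571
  J6: p/w = 18/2 = 9.000
Order: J5 → J7 → J1 → J2 → J3 → J4 → J6


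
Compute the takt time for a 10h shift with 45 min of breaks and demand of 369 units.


Available = 10×60 - 45 = 555 min
Takt time = 555 / 369
= 1.50 min/unit


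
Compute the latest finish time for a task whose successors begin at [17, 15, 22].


LF = min of all successor start times
Successors start at: [17, 15, 22]
LF = min(17, 15, 22)
= 15


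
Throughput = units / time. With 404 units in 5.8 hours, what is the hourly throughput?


Throughput = units / time
= 404 / 5.8
= 69.7 units/hour


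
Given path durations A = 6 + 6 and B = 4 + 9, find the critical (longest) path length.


Path A: 6 + 6 = 12
Path B: 4 + 9 = 13
Critical path = longest = max(12, 13)
= 13 (Path B)


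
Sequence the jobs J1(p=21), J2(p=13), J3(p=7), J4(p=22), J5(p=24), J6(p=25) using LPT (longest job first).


LPT: sort by longest processing time first
  J6: p=25
  J5: p=24
  J4: p=22
  J1: p=21
  J2: p=13
  J3: p=7
Order: J6 → J5 → J4 → J1 → J2 → J3


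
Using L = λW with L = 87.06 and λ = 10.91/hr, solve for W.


Little's law: L = λW → W = L / λ
= 87.06 / 10.91
= 7.98 hours


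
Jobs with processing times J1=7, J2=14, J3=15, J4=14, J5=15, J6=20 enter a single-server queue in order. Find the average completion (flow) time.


Completion times:
  J1: completes at 7
  J2: completes at 21
  J3: completes at 36
  J4: completes at 50
  J5: completes at 65
  J6: completes at 85
Sum = 264
Average = 264/6
= 44.00


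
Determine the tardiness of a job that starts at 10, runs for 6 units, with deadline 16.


Completion = start + processing = 10 + 6 = 16
Tardiness = max(0, C - d) = max(0, 16 - 16)
= max(0, 0)
= 0


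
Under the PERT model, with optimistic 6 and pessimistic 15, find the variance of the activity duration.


σ² = ((p - o) / 6)² = (p - o)² / 36
= (15 - 6)² / 36
= 9² / 36
= 81 / 36
= 2.2500


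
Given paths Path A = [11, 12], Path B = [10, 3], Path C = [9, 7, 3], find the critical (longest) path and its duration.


Path A: 11 + 12 = 23
Path B: 10 + 3 = 13
Path C: 9 + 7 + 3 = 19
Critical path = longest = max(23, 13, 19)
= 23 (Path A)


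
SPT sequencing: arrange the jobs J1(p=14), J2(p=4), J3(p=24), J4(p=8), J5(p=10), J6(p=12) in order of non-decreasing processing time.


SPT: sort by shortest processing time
  J2: p=4
  J4: p=8
  J5: p=10
  J6: p=12
  J1: p=14
  J3: p=24
Order: J2 → J4 → J5 → J6 → J1 → J3


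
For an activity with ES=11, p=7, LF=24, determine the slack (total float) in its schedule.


EF = ES + duration = 11 + 7 = 18
LS = LF - duration = 24 - 7 = 17
Total Float = LF - EF = 24 - 18
(or LS - ES = 17 - 11)
= 6


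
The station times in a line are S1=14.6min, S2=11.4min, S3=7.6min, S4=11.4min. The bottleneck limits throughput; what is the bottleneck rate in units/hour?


Bottleneck = longest station time
Station times: [14.6, 11.4, 7.6, 11.4]
Max = 14.6 min
Rate = 60 / 14.6
= 4.11 units/hour (bottleneck: 14.6min)


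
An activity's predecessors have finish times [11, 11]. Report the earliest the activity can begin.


ES = max of all predecessor completion times
Predecessors: [11, 11]
ES = max(11, 11)
= 11


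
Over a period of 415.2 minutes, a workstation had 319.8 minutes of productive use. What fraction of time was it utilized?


Utilization = busy / total × 100
= 319.8 / 415.2 × 100
= 77.0%


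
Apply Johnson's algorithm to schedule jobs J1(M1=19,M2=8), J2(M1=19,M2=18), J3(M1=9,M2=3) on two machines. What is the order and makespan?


Johnson's rule:
Group 1 (M1≤M2, sort by M1): []
Group 2 (M1>M2, sort desc M2): ['J2', 'J1', 'J3']
Sequence: J2 → J1 → J3
Makespan calculation:
  J2: M1 done=19, M2 done=37
  J1: M1 done=38, M2 done=46
  J3: M1 done=47, M2 done=50
= Sequence: J2 → J1 → J3, Makespan: 50


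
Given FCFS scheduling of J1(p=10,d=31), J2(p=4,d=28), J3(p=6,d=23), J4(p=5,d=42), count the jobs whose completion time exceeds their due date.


Completion vs due date:
  J1: C=10, d=31 → on time
  J2: C=14, d=28 → on time
  J3: C=20, d=23 → on time
  J4: C=25, d=42 → on time
Tardy jobs: none
Count = 0


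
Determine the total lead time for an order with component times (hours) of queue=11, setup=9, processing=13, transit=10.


Lead time = queue + setup + processing + transit
= 11 + 9 + 13 + 10
= 43 hours


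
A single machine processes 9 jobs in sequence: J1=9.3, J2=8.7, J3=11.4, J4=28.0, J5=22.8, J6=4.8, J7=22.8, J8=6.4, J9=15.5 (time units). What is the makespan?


Sequential makespan: sum all processing times
= 9.3 + 8.7 + 11.4 + 28.0 + 22.8 + 4.8 + 22.8 + 6.4 + 15.5
= 129.7 time units


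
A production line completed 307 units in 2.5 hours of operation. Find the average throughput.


Throughput = units / time
= 307 / 2.5
= 122.8 units/hour


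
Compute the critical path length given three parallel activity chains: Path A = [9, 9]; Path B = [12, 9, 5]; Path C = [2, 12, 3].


Path A: 9 + 9 = 18
Path B: 12 + 9 + 5 = 26
Path C: 2 + 12 + 3 = 17
Critical path = longest = max(18, 26, 17)
= 26 (Path B)


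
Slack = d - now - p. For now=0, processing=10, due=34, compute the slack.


Slack = due - current_time - processing
= 34 - 0 - 10
= 24


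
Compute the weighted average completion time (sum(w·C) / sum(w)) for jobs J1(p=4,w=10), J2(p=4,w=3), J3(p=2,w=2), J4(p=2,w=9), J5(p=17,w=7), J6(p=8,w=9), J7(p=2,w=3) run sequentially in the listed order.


Completion times:
  J1: C=4, w×C=10×4=40
  J2: C=8, w×C=3×8=24
  J3: C=10, w×C=2×10=20
  J4: C=12, w×C=9×12=108
  J5: C=29, w×C=7×29=203
  J6: C=37, w×C=9×37=333
  J7: C=39, w×C=3×39=117
Sum w×C = 845
Sum w = 43
Weighted avg = 845/43
= 19.65


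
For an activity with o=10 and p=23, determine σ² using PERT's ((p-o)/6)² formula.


σ² = ((p - o) / 6)² = (p - o)² / 36
= (23 - 10)² / 36
= 13² / 36
= 169 / 36
= 4.6944


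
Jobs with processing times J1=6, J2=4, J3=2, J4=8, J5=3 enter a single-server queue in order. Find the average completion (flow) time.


Completion times:
  J1: completes at 6
  J2: completes at 10
  J3: completes at 12
  J4: completes at 20
  J5: completes at 23
Sum = 71
Average = 71/5
= 14.20


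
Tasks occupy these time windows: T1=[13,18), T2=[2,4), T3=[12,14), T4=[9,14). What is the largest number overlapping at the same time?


Check each time point for overlaps:
  t=13: 3 tasks active (T1, T3, T4)
Max concurrent = 3


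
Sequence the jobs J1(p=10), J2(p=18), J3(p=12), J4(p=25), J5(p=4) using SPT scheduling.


SPT: sort by shortest processing time
  J5: p=4
  J1: p=10
  J3: p=12
  J2: p=18
  J4: p=25
Order: J5 → J1 → J3 → J2 → J4


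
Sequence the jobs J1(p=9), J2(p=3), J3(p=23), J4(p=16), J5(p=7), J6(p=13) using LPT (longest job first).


LPT: sort by longest processing time first
  J3: p=23
  J4: p=16
  J6: p=13
  J1: p=9
  J5: p=7
  J2: p=3
Order: J3 → J4 → J6 → J1 → J5 → J2


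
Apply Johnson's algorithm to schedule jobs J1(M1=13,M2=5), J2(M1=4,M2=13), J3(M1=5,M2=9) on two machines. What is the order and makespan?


Johnson's rule:
Group 1 (M1≤M2, sort by M1): ['J2', 'J3']
Group 2 (M1>M2, sort desc M2): ['J1']
Sequence: J2 → J3 → J1
Makespan calculation:
  J2: M1 done=4, M2 done=17
  J3: M1 done=9, M2 done=26
  J1: M1 done=22, M2 done=31
= Sequence: J2 → J3 → J1, Makespan: 31


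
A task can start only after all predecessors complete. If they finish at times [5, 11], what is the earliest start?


ES = max of all predecessor completion times
Predecessors: [5, 11]
ES = max(5, 11)
= 11


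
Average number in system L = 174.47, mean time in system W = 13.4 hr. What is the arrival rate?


Little's law: L = λW → λ = L / W
= 174.47 / 13.4
= 13.02 per hour


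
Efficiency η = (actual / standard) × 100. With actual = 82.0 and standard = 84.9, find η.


Efficiency = (actual / standard) × 100
= (82.0 / 84.9) × 100
= 96.6%


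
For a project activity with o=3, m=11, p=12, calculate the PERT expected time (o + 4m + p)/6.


te = (o + 4m + p) / 6
= (3 + 4×11 + 12) / 6
= (3 + 44 + 12) / 6
= 59 / 6
= 9.83


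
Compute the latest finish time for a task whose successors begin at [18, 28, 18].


LF = min of all successor start times
Successors start at: [18, 28, 18]
LF = min(18, 28, 18)
= 18


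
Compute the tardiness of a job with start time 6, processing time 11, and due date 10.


Completion = start + processing = 6 + 11 = 17
Tardiness = max(0, C - d) = max(0, 17 - 10)
= max(0, 7)
= 7


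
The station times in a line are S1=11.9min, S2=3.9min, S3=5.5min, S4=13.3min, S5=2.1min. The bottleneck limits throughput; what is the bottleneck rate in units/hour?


Bottleneck = longest station time
Station times: [11.9, 3.9, 5.5, 13.3, 2.1]
Max = 13.3 min
Rate = 60 / 13.3
= 4.51 units/hour (bottleneck: 13.3min)


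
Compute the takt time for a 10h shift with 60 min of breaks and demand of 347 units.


Available = 10×60 - 60 = 540 min
Takt time = 540 / 347
= 1.56 min/unit


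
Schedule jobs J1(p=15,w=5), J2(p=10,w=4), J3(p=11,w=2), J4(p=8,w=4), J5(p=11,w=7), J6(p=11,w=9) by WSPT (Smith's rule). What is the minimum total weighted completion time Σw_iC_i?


WSPT order (by p/w): J6 → J5 → J4 → J2 → J1 → J3
  J6: C=11, w·C=9×11=99
  J5: C=22, w·C=7×22=154
  J4: C=30, w·C=4×30=120
  J2: C=40, w·C=4×40=160
  J1: C=55, w·C=5×55=275
  J3: C=66, w·C=2×66=132
Σ w·C = 940
= 940


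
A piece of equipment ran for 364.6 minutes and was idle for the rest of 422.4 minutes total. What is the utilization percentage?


Utilization = busy / total × 100
= 364.6 / 422.4 × 100
= 86.3%


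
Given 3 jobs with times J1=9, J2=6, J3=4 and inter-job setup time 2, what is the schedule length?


Makespan = Σ processing + (n-1) × setup
= (9 + 6 + 4) + (3-1)×2
= 19 + 4
= 23 time units


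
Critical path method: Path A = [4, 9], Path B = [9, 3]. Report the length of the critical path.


Path A: 4 + 9 = 13
Path B: 9 + 3 = 12
Critical path = longest = max(13, 12)
= 13 (Path A)


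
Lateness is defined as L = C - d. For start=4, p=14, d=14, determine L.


Completion = 4 + 14 = 18
Lateness = C - d = 18 - 14
= 4


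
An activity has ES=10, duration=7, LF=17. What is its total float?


EF = ES + duration = 10 + 7 = 17
LS = LF - duration = 17 - 7 = 10
Total Float = LF - EF = 17 - 17
(or LS - ES = 10 - 10)
= 0


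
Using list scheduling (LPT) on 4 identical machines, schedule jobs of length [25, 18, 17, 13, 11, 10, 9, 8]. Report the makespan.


Jobs (LPT sorted): [25, 18, 17, 13, 11, 10, 9, 8]
Machines: 4
  J=25 → Machine 1 (load: 0+25=25)
  J=18 → Machine 2 (load: 0+18=18)
  J=17 → Machine 3 (load: 0+17=17)
  J=13 → Machine 4 (load: 0+13=13)
  J=11 → Machine 4 (load: 13+11=24)
  J=10 → Machine 3 (load: 17+10=27)
  J=9 → Machine 2 (load: 18+9=27)
  J=8 → Machine 4 (load: 24+8=32)
Machine loads: [25, 27, 27, 32]
Makespan = max = 32 time units


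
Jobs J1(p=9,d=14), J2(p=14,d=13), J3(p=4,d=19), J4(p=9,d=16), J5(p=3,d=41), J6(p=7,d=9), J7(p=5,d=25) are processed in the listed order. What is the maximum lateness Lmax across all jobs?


Lateness per job (L = C - d):
  J1: C=9, d=14, L=-5
  J2: C=23, d=13, L=10
  J3: C=27, d=19, L=8
  J4: C=36, d=16, L=20
  J5: C=39, d=41, L=-2
  J6: C=46, d=9, L=37
  J7: C=51, d=25, L=26
Lmax = max(-5, 10, 8, 20, -2, 37, 26)
= 37


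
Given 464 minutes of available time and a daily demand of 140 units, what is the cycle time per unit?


Cycle time = available time / demand
= 464 / 140
= 3.31 min/unit


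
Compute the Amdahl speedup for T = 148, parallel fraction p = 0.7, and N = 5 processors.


Amdahl's law: T_p = T × ((1-p) + p/N)
= 148 × ((1-0.7) + 0.7/5)
= 148 × (0.30 + 0.1400)
= 148 × 0.4400
= 65.12
Speedup = 148/65.12
= 2.27×


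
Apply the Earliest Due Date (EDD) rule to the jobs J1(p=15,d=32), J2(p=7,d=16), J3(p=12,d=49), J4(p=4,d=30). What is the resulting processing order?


EDD: sort by earliest due date
  J2: d=16, p=7
  J4: d=30, p=4
  J1: d=32, p=15
  J3: d=49, p=12
Order: J2 → J4 → J1 → J3


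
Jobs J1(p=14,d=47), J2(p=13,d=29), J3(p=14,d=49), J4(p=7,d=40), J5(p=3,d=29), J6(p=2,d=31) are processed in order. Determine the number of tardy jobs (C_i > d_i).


Completion vs due date:
  J1: C=14, d=47 → on time
  J2: C=27, d=29 → on time
  J3: C=41, d=49 → on time
  J4: C=48, d=40 → TARDY
  J5: C=51, d=29 → TARDY
  J6: C=53, d=31 → TARDY
Tardy jobs: J4, J5, J6
Count = 3


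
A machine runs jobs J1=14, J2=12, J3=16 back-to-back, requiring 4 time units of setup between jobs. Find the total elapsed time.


Makespan = Σ processing + (n-1) × setup
= (14 + 12 + 16) + (3-1)×4
= 42 + 8
= 50 time units


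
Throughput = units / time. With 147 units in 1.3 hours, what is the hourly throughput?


Throughput = units / time
= 147 / 1.3
= 113.1 units/hour


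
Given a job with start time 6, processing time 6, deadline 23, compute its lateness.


Completion = 6 + 6 = 12
Lateness = C - d = 12 - 23
= -11


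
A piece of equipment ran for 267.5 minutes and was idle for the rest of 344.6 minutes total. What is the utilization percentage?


Utilization = busy / total × 100
= 267.5 / 344.6 × 100
= 77.6%


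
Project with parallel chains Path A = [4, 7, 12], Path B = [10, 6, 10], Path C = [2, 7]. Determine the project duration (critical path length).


Path A: 4 + 7 + 12 = 23
Path B: 10 + 6 + 10 = 26
Path C: 2 + 7 = 9
Critical path = longest = max(23, 26, 9)
= 26 (Path B)


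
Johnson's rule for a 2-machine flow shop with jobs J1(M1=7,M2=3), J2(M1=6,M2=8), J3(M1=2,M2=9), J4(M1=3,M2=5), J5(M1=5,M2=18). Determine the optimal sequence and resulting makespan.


Johnson's rule:
Group 1 (M1≤M2, sort by M1): ['J3', 'J4', 'J5', 'J2']
Group 2 (M1>M2, sort desc M2): ['J1']
Sequence: J3 → J4 → J5 → J2 → J1
Makespan calculation:
  J3: M1 done=2, M2 done=11
  J4: M1 done=5, M2 done=16
  J5: M1 done=10, M2 done=34
  J2: M1 done=16, M2 done=42
  J1: M1 done=23, M2 done=45
= Sequence: J3 → J4 → J5 → J2 → J1, Makespan: 45


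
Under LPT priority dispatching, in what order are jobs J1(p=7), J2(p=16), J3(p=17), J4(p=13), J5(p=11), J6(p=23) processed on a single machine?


LPT: sort by longest processing time first
  J6: p=23
  J3: p=17
  J2: p=16
  J4: p=13
  J5: p=11
  J1: p=7
Order: J6 → J3 → J2 → J4 → J5 → J1


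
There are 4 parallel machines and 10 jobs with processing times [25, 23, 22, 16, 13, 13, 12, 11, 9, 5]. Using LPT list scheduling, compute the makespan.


Jobs (LPT sorted): [25, 23, 22, 16, 13, 13, 12, 11, 9, 5]
Machines: 4
  J=25 → Machine 1 (load: 0+25=25)
  J=23 → Machine 2 (load: 0+23=23)
  J=22 → Machine 3 (load: 0+22=22)
  J=16 → Machine 4 (load: 0+16=16)
  J=13 → Machine 4 (load: 16+13=29)
  J=13 → Machine 3 (load: 22+13=35)
  J=12 → Machine 2 (load: 23+12=35)
  J=11 → Machine 1 (load: 25+11=36)
  J=9 → Machine 4 (load: 29+9=38)
  J=5 → Machine 2 (load: 35+5=40)
Machine loads: [36, 40, 35, 38]
Makespan = max = 40 time units


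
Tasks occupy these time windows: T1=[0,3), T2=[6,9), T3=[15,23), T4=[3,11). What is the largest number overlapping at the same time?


Check each time point for overlaps:
  t=6: 2 tasks active (T2, T4)
Max concurrent = 2


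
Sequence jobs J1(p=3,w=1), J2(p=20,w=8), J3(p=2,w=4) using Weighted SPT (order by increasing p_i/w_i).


WSPT (Smith's rule): sort by p/w ascending
  J3: p/w = 2/4 = 0.500
  J2: p/w = 20/8 = 2.500
  J1: p/w = 3/1 = 3.000
Order: J3 → J2 → J1


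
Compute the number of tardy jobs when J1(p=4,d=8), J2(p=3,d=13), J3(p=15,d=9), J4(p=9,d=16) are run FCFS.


Completion vs due date:
  J1: C=4, d=8 → on time
  J2: C=7, d=13 → on time
  J3: C=22, d=9 → TARDY
  J4: C=31, d=16 → TARDY
Tardy jobs: J3, J4
Count = 2


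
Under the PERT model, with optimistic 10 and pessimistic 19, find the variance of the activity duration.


σ² = ((p - o) / 6)² = (p - o)² / 36
= (19 - 10)² / 36
= 9² / 36
= 81 / 36
= 2.2500


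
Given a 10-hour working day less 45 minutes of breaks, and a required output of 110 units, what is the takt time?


Available = 10×60 - 45 = 555 min
Takt time = 555 / 110
= 5.05 min/unit


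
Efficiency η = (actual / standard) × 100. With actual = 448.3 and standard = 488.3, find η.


Efficiency = (actual / standard) × 100
= (448.3 / 488.3) × 100
= 91.8%


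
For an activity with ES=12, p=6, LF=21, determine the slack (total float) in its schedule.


EF = ES + duration = 12 + 6 = 18
LS = LF - duration = 21 - 6 = 15
Total Float = LF - EF = 21 - 18
(or LS - ES = 15 - 12)
= 3


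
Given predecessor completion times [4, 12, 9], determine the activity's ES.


ES = max of all predecessor completion times
Predecessors: [4, 12, 9]
ES = max(4, 12, 9)
= 12


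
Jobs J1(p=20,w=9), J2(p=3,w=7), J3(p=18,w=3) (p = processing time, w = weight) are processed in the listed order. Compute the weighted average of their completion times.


Completion times:
  J1: C=20, w×C=9×20=180
  J2: C=23, w×C=7×23=161
  J3: C=41, w×C=3×41=123
Sum w×C = 464
Sum w = 19
Weighted avg = 464/19
= 24.42


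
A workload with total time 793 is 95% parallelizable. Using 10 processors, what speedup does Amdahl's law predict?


Amdahl's law: T_p = T × ((1-p) + p/N)
= 793 × ((1-0.95) + 0.95/10)
= 793 × (0.05 + 0.0950)
= 793 × 0.1450
= 114.99
Speedup = 793/114.99
= 6.90×


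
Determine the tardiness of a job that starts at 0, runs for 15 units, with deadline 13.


Completion = start + processing = 0 + 15 = 15
Tardiness = max(0, C - d) = max(0, 15 - 13)
= max(0, 2)
= 2


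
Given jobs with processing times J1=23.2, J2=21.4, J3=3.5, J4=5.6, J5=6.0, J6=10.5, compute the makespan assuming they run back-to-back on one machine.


Sequential makespan: sum all processing times
= 23.2 + 21.4 + 3.5 + 5.6 + 6.0 + 10.5
= 70.2 time units


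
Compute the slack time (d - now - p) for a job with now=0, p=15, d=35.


Slack = due - current_time - processing
= 35 - 0 - 15
= 20


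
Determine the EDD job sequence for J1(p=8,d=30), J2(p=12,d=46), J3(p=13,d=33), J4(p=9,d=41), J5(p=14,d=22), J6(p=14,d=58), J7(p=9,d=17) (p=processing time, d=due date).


EDD: sort by earliest due date
  J7: d=17, p=9
  J5: d=22, p=14
  J1: d=30, p=8
  J3: d=33, p=13
  J4: d=41, p=9
  J2: d=46, p=12
  J6: d=58, p=14
Order: J7 → J5 → J1 → J3 → J4 → J2 → J6


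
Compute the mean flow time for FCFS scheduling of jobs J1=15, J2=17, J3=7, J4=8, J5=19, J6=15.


Completion times:
  J1: completes at 15
  J2: completes at 32
  J3: completes at 39
  J4: completes at 47
  J5: completes at 66
  J6: completes at 81
Sum = 280
Average = 280/6
= 46.67


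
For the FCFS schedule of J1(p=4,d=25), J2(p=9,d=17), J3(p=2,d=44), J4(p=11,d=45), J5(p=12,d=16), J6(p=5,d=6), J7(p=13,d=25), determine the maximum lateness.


Lateness per job (L = C - d):
  J1: C=4, d=25, L=-21
  J2: C=13, d=17, L=-4
  J3: C=15, d=44, L=-29
  J4: C=26, d=45, L=-19
  J5: C=38, d=16, L=22
  J6: C=43, d=6, L=37
  J7: C=56, d=25, L=31
Lmax = max(-21, -4, -29, -19, 22, 37, 31)
= 37


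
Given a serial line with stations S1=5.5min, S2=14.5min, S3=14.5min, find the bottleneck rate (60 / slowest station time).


Bottleneck = longest station time
Station times: [5.5, 14.5, 14.5]
Max = 14.5 min
Rate = 60 / 14.5
= 4.14 units/hour (bottleneck: 14.5min)


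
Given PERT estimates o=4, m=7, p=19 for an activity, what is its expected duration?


te = (o + 4m + p) / 6
= (4 + 4×7 + 19) / 6
= (4 + 28 + 19) / 6
= 51 / 6
= 8.50


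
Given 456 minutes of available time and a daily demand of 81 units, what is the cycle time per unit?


Cycle time = available time / demand
= 456 / 81
= 5.63 min/unit


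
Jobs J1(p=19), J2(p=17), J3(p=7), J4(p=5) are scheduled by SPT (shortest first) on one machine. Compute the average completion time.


SPT order: J4 → J3 → J2 → J1
Completion times:
  J4: C=5
  J3: C=12
  J2: C=29
  J1: C=48
Sum = 94, n = 4
Mean flow = 94/4
= 23.50


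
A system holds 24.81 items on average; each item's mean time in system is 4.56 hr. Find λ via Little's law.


Little's law: L = λW → λ = L / W
= 24.81 / 4.56
= 5.44 per hour


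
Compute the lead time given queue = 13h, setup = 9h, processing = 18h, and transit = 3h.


Lead time = queue + setup + processing + transit
= 13 + 9 + 18 + 3
= 43 hours


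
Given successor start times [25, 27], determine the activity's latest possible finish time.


LF = min of all successor start times
Successors start at: [25, 27]
LF = min(25, 27)
= 25


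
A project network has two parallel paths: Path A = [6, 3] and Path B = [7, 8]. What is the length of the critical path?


Path A: 6 + 3 = 9
Path B: 7 + 8 = 15
Critical path = longest = max(9, 15)
= 15 (Path B)


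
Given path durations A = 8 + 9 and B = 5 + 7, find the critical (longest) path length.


Path A: 8 + 9 = 17
Path B: 5 + 7 = 12
Critical path = longest = max(17, 12)
= 17 (Path A)


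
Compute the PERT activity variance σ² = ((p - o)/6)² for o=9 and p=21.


σ² = ((p - o) / 6)² = (p - o)² / 36
= (21 - 9)² / 36
= 12² / 36
= 144 / 36
= 4.0000


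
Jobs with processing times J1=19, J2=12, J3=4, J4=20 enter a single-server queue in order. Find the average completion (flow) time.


Completion times:
  J1: completes at 19
  J2: completes at 31
  J3: completes at 35
  J4: completes at 55
Sum = 140
Average = 140/4
= 35.00


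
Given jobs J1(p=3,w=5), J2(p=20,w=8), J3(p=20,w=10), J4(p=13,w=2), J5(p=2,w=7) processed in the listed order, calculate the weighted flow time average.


Completion times:
  J1: C=3, w×C=5×3=15
  J2: C=23, w×C=8×23=184
  J3: C=43, w×C=10×43=430
  J4: C=56, w×C=2×56=112
  J5: C=58, w×C=7×58=406
Sum w×C = 1147
Sum w = 32
Weighted avg = 1147/32
= 35.84


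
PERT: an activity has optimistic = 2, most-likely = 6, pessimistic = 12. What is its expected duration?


te = (o + 4m + p) / 6
= (2 + 4×6 + 12) / 6
= (2 + 24 + 12) / 6
= 38 / 6
= 6.33


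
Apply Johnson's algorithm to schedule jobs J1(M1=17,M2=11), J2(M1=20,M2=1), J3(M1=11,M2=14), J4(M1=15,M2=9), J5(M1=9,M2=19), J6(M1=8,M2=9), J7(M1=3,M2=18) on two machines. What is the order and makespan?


Johnson's rule:
Group 1 (M1≤M2, sort by M1): ['J7', 'J6', 'J5', 'J3']
Group 2 (M1>M2, sort desc M2): ['J1', 'J4', 'J2']
Sequence: J7 → J6 → J5 → J3 → J1 → J4 → J2
Makespan calculation:
  J7: M1 done=3, M2 done=21
  J6: M1 done=11, M2 done=30
  J5: M1 done=20, M2 done=49
  J3: M1 done=31, M2 done=63
  J1: M1 done=48, M2 done=74
  J4: M1 done=63, M2 done=83
  J2: M1 done=83, M2 done=84
= Sequence: J7 → J6 → J5 → J3 → J1 → J4 → J2, Makespan: 84


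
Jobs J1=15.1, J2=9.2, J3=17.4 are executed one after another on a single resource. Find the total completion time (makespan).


Sequential makespan: sum all processing times
= 15.1 + 9.2 + 17.4
= 41.7 time units


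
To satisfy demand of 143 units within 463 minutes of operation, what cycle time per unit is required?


Cycle time = available time / demand
= 463 / 143
= 3.24 min/unit


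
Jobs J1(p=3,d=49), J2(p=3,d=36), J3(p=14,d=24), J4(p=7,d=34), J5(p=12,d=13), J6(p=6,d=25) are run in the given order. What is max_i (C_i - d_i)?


Lateness per job (L = C - d):
  J1: C=3, d=49, L=-46
  J2: C=6, d=36, L=-30
  J3: C=20, d=24, L=-4
  J4: C=27, d=34, L=-7
  J5: C=39, d=13, L=26
  J6: C=45, d=25, L=20
Lmax = max(-46, -30, -4, -7, 26, 20)
= 26


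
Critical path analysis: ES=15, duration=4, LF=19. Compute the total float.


EF = ES + duration = 15 + 4 = 19
LS = LF - duration = 19 - 4 = 15
Total Float = LF - EF = 19 - 19
(or LS - ES = 15 - 15)
= 0


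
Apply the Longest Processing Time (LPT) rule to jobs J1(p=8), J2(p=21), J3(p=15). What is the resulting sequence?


LPT: sort by longest processing time first
  J2: p=21
  J3: p=15
  J1: p=8
Order: J2 → J3 → J1


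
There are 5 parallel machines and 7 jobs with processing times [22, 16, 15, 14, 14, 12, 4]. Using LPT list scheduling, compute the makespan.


Jobs (LPT sorted): [22, 16, 15, 14, 14, 12, 4]
Machines: 5
  J=22 → Machine 1 (load: 0+22=22)
  J=16 → Machine 2 (load: 0+16=16)
  J=15 → Machine 3 (load: 0+15=15)
  J=14 → Machine 4 (load: 0+14=14)
  J=14 → Machine 5 (load: 0+14=14)
  J=12 → Machine 4 (load: 14+12=26)
  J=4 → Machine 5 (load: 14+4=18)
Machine loads: [22, 16, 15, 26, 18]
Makespan = max = 26 time units


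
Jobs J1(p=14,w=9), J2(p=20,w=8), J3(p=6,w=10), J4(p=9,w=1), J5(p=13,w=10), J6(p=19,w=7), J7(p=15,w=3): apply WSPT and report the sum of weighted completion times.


WSPT order (by p/w): J3 → J5 → J1 → J2 → J6 → J7 → J4
  J3: C=6, w·C=10×6=60
  J5: C=19, w·C=10×19=190
  J1: C=33, w·C=9×33=297
  J2: C=53, w·C=8×53=424
  J6: C=72, w·C=7×72=504
  J7: C=87, w·C=3×87=261
  J4: C=96, w·C=1×96=96
Σ w·C = 1832
= 1832
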